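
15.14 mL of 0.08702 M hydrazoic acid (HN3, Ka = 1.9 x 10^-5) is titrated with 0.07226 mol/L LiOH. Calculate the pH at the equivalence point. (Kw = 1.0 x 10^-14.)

n(HN3) = 0.08702 x 0.01514 = 0.001317 mol; V(LiOH) at equivalence = 0.001317/0.07226 = 0.01823 L.
At equivalence all the acid is converted to N3-; total volume = 0.01514 + 0.01823 = 0.03337 L, so [N3-] = 0.001317/0.03337 = 0.03948 M.
Kb = Kw/Ka = 1.0e-14 / 1.9 x 10^-5 = 5.26e-10.
[OH^-] = sqrt(Kb x [N3-]) = sqrt(5.26e-10 x 0.03948) = 4.56e-6 M.
pOH = 5.34, so pH = 14.00 - 5.34 = 8.66.

8.66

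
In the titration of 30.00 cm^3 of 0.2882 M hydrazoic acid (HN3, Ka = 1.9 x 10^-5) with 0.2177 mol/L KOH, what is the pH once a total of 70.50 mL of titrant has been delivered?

12.82

n(acid) = 0.2882 x 0.03000 = 0.008646 mol; n(KOH) added = 0.2177 x 0.07050 = 0.01535 mol.
Base is in excess by 0.01535 - 0.008646 = 0.006702 mol in a total volume of 0.1005 L.
[OH^-] = 0.006702/0.1005 = 0.06669 M, so pOH = 1.18 and pH = 14.00 - 1.18 = 12.82.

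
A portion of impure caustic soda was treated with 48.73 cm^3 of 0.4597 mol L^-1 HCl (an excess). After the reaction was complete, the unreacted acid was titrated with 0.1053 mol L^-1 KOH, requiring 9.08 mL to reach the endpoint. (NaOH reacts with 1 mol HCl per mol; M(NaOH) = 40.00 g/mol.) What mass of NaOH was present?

Total n(HCl) added = 0.4597 x 0.04873 = 0.02240 mol.
n(KOH) used = 0.1053 x 0.009080 = 0.0009561 mol, which equals the excess n(HCl).
So n(HCl) consumed by the sample = 0.02240 - 0.0009561 = 0.02145 mol.
n(NaOH) = 0.02145 / 1 = 0.02145 mol.
mass = 0.02145 mol x 40.00 g/mol = 0.858 g.

0.858 g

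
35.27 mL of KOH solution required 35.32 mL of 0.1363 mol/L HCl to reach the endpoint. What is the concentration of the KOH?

0.136 M

n(HCl) delivered = 0.1363 x 0.03532 = 0.004814 mol.
For a 1:1 reaction, n(KOH) = 0.004814 mol.
[KOH] = 0.004814 mol / 0.03527 L = 0.136 M.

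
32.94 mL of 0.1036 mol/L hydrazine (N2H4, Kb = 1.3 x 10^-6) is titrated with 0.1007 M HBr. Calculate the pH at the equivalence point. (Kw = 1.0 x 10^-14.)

n(N2H4) = 0.1036 x 0.03294 = 0.003413 mol; V(HBr) at equivalence = 0.003413/0.1007 = 0.03389 L.
At equivalence the base is fully converted to N2H5+; total volume = 0.06683 L, so [N2H5+] = 0.003413/0.06683 = 0.05106 M.
Ka(N2H5+) = Kw/Kb = 1.0e-14 / 1.3 x 10^-6 = 7.69e-9.
[H^+] = sqrt(Ka x [N2H5+]) = sqrt(7.69e-9 x 0.05106) = 1.98e-5 M.
pH = -log(1.98e-5) = 4.70.

4.70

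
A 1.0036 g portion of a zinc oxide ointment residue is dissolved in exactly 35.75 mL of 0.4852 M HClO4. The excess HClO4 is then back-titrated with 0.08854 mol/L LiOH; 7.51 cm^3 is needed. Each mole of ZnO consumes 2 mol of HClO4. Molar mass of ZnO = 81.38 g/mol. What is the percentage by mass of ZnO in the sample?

67.6%

Total n(HClO4) added = 0.4852 x 0.03575 = 0.01735 mol.
n(LiOH) used = 0.08854 x 0.007510 = 0.0006649 mol, which equals the excess n(HClO4).
So n(HClO4) consumed by the sample = 0.01735 - 0.0006649 = 0.01668 mol.
n(ZnO) = 0.01668 / 2 = 0.008340 mol.
mass ZnO = 0.008340 x 81.38 = 0.6787 g, so %ZnO = 0.6787/1.0036 x 100 = 67.6%.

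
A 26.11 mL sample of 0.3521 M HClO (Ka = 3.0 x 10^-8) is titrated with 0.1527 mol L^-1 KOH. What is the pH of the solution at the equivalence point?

n(HClO) = 0.3521 x 0.02611 = 0.009193 mol; V(KOH) at equivalence = 0.009193/0.1527 = 0.06021 L.
At equivalence all the acid is converted to ClO-; total volume = 0.02611 + 0.06021 = 0.08632 L, so [ClO-] = 0.009193/0.08632 = 0.1065 M.
Kb = Kw/Ka = 1.0e-14 / 3.0 x 10^-8 = 3.33e-7.
[OH^-] = sqrt(Kb x [ClO-]) = sqrt(3.33e-7 x 0.1065) = 0.000188 M.
pOH = 3.72, so pH = 14.00 - 3.72 = 10.28.

10.28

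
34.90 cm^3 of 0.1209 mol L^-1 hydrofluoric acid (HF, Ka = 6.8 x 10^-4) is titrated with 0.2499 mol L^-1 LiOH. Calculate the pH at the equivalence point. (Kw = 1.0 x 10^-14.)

n(HF) = 0.1209 x 0.03490 = 0.004219 mol; V(LiOH) at equivalence = 0.004219/0.2499 = 0.01688 L.
At equivalence all the acid is converted to F-; total volume = 0.03490 + 0.01688 = 0.05178 L, so [F-] = 0.004219/0.05178 = 0.08148 M.
Kb = Kw/Ka = 1.0e-14 / 6.8 x 10^-4 = 1.47e-11.
[OH^-] = sqrt(Kb x [F-]) = sqrt(1.47e-11 x 0.08148) = 1.09e-6 M.
pOH = 5.96, so pH = 14.00 - 5.96 = 8.04.

8.04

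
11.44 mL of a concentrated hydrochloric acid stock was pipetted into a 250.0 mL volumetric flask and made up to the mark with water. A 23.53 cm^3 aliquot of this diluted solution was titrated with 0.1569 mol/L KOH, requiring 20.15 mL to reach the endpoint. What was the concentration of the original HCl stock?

n(KOH) = 0.1569 x 0.02015 = 0.003162 mol.
n(HCl) in the aliquot = 0.003162 mol.
[diluted HCl] = 0.003162 / 0.02353 = 0.1344 M.
Dilution factor = 250.0/11.44 = 21.85, so [stock] = 0.1344 x 21.85 = 2.94 M.

2.94 M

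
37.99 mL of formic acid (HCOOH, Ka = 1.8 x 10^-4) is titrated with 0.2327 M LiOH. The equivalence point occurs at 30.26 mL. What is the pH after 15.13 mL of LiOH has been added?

3.74

15.13 mL is exactly half the equivalence volume (30.26/2), i.e. the half-equivalence point.
There, n(HA) = n(A^-), so pH = pKa = -log(1.8 x 10^-4) = 3.74.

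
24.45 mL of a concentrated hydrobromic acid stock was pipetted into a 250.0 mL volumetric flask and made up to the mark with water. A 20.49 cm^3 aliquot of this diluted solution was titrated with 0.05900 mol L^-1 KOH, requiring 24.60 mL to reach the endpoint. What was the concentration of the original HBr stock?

n(KOH) = 0.05900 x 0.02460 = 0.001451 mol.
n(HBr) in the aliquot = 0.001451 mol.
[diluted HBr] = 0.001451 / 0.02049 = 0.07083 M.
Dilution factor = 250.0/24.45 = 10.22, so [stock] = 0.07083 x 10.22 = 0.724 M.

0.724 M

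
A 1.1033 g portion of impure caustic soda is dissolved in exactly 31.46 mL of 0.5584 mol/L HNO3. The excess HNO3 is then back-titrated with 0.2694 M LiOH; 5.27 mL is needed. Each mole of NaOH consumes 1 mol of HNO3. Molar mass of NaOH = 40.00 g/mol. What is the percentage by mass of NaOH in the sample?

58.5%

Total n(HNO3) added = 0.5584 x 0.03146 = 0.01757 mol.
n(LiOH) used = 0.2694 x 0.005270 = 0.001420 mol, which equals the excess n(HNO3).
So n(HNO3) consumed by the sample = 0.01757 - 0.001420 = 0.01615 mol.
n(NaOH) = 0.01615 / 1 = 0.01615 mol.
mass NaOH = 0.01615 x 40.00 = 0.6459 g, so %NaOH = 0.6459/1.1033 x 100 = 58.5%.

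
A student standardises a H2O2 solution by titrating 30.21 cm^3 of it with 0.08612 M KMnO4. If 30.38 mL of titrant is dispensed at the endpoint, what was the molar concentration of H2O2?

n(KMnO4) = 0.08612 x 0.03038 = 0.002616 mol.
From the balanced equation, 2 mol KMnO4 reacts with 5 mol H2O2, so n(H2O2) = 0.002616 x 5/2 = 0.006541 mol.
[H2O2] = 0.006541 / 0.03021 L = 0.217 M.

0.217 M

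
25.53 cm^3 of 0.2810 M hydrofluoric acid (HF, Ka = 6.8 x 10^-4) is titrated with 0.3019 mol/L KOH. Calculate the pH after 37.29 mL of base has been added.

n(acid) = 0.2810 x 0.02553 = 0.007174 mol; n(KOH) added = 0.3019 x 0.03729 = 0.01126 mol.
Base is in excess by 0.01126 - 0.007174 = 0.004084 mol in a total volume of 0.06282 L.
[OH^-] = 0.004084/0.06282 = 0.06501 M, so pOH = 1.19 and pH = 14.00 - 1.19 = 12.81.

12.81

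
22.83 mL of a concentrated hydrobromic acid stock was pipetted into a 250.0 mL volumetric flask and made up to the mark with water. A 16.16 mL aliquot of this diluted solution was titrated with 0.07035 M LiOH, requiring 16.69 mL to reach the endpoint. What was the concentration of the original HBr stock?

0.796 M

n(LiOH) = 0.07035 x 0.01669 = 0.001174 mol.
n(HBr) in the aliquot = 0.001174 mol.
[diluted HBr] = 0.001174 / 0.01616 = 0.07266 M.
Dilution factor = 250.0/22.83 = 10.95, so [stock] = 0.07266 x 10.95 = 0.796 M.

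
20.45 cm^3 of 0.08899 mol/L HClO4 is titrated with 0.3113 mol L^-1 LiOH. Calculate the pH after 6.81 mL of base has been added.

12.04

n(acid) = 0.08899 x 0.02045 = 0.001820 mol; n(LiOH) added = 0.3113 x 0.006810 = 0.002120 mol.
Base is in excess by 0.002120 - 0.001820 = 0.0003001 mol in a total volume of 0.02726 L.
[OH^-] = 0.0003001/0.02726 = 0.01101 M, so pOH = 1.96 and pH = 14.00 - 1.96 = 12.04.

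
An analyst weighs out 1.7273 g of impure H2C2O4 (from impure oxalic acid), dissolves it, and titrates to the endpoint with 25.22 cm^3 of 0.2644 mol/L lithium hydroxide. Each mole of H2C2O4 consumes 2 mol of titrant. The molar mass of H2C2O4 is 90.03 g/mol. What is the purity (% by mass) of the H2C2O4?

n(LiOH) = 0.2644 x 0.02522 = 0.006668 mol.
n(H2C2O4) = 0.006668 / 2 = 0.003334 mol.
mass of H2C2O4 = 0.003334 x 90.03 = 0.3002 g.
% purity = 0.3002 / 1.7273 x 100 = 17.4%.

17.4%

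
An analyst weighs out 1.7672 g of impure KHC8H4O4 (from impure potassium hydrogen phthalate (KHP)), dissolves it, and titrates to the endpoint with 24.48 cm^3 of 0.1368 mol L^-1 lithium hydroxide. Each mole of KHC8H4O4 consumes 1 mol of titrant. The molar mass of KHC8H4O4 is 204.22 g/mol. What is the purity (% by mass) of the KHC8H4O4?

38.7%

n(LiOH) = 0.1368 x 0.02448 = 0.003349 mol.
n(KHC8H4O4) = 0.003349 / 1 = 0.003349 mol.
mass of KHC8H4O4 = 0.003349 x 204.22 = 0.6839 g.
% purity = 0.6839 / 1.7672 x 100 = 38.7%.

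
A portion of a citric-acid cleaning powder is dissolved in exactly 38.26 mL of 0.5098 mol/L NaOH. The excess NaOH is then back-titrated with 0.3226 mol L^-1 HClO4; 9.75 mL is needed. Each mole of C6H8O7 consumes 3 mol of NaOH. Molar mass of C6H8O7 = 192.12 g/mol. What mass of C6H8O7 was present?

Total n(NaOH) added = 0.5098 x 0.03826 = 0.01950 mol.
n(HClO4) used = 0.3226 x 0.009750 = 0.003145 mol, which equals the excess n(NaOH).
So n(NaOH) consumed by the sample = 0.01950 - 0.003145 = 0.01636 mol.
n(C6H8O7) = 0.01636 / 3 = 0.005453 mol.
mass = 0.005453 mol x 192.12 g/mol = 1.05 g.

1.05 g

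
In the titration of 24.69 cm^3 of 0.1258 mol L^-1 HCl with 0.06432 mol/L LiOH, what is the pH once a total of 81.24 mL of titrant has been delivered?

12.30

n(acid) = 0.1258 x 0.02469 = 0.003106 mol; n(LiOH) added = 0.06432 x 0.08124 = 0.005225 mol.
Base is in excess by 0.005225 - 0.003106 = 0.002119 mol in a total volume of 0.1059 L.
[OH^-] = 0.002119/0.1059 = 0.02001 M, so pOH = 1.70 and pH = 14.00 - 1.70 = 12.30.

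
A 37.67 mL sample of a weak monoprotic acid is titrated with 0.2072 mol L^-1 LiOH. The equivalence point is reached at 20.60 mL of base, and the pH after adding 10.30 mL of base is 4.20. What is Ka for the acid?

6.3 x 10^-5

10.30 mL is half of the equivalence volume, so this is the half-equivalence point where [HA] = [A^-].
At half-equivalence pH = pKa, so pKa = 4.20.
Ka = 10^(-4.20) = 6.3 x 10^-5.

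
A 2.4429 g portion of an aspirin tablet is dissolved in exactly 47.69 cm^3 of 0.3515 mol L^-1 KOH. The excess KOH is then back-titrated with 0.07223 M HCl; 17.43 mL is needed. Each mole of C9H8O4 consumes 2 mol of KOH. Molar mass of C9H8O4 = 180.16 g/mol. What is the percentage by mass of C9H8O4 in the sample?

Total n(KOH) added = 0.3515 x 0.04769 = 0.01676 mol.
n(HCl) used = 0.07223 x 0.01743 = 0.001259 mol, which equals the excess n(KOH).
So n(KOH) consumed by the sample = 0.01676 - 0.001259 = 0.01550 mol.
n(C9H8O4) = 0.01550 / 2 = 0.007752 mol.
mass C9H8O4 = 0.007752 x 180.16 = 1.397 g, so %C9H8O4 = 1.397/2.4429 x 100 = 57.2%.

57.2%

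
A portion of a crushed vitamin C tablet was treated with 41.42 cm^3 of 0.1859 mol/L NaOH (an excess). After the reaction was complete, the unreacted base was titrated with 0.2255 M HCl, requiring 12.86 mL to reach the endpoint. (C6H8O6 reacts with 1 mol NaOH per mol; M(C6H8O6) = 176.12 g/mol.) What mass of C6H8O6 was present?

0.845 g

Total n(NaOH) added = 0.1859 x 0.04142 = 0.007700 mol.
n(HCl) used = 0.2255 x 0.01286 = 0.002900 mol, which equals the excess n(NaOH).
So n(NaOH) consumed by the sample = 0.007700 - 0.002900 = 0.004800 mol.
n(C6H8O6) = 0.004800 / 1 = 0.004800 mol.
mass = 0.004800 mol x 176.12 g/mol = 0.845 g.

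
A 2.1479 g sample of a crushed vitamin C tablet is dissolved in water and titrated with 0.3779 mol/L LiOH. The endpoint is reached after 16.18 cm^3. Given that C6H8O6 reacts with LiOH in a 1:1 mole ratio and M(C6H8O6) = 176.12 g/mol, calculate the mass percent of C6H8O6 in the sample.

n(LiOH) = 0.3779 x 0.01618 = 0.006114 mol.
n(C6H8O6) = 0.006114 / 1 = 0.006114 mol.
mass of C6H8O6 = 0.006114 x 176.12 = 1.077 g.
% purity = 1.077 / 2.1479 x 100 = 50.1%.

50.1%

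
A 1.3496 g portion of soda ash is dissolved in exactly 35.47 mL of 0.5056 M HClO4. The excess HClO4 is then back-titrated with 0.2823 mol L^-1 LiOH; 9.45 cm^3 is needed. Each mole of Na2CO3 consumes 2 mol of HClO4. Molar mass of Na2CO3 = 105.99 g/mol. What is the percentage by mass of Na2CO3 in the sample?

59.9%

Total n(HClO4) added = 0.5056 x 0.03547 = 0.01793 mol.
n(LiOH) used = 0.2823 x 0.009450 = 0.002668 mol, which equals the excess n(HClO4).
So n(HClO4) consumed by the sample = 0.01793 - 0.002668 = 0.01527 mol.
n(Na2CO3) = 0.01527 / 2 = 0.007633 mol.
mass Na2CO3 = 0.007633 x 105.99 = 0.8090 g, so %Na2CO3 = 0.8090/1.3496 x 100 = 59.9%.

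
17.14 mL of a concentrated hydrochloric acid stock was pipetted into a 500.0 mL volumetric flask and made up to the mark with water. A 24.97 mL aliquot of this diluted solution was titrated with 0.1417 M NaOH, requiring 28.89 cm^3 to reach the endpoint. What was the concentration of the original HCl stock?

n(NaOH) = 0.1417 x 0.02889 = 0.004094 mol.
n(HCl) in the aliquot = 0.004094 mol.
[diluted HCl] = 0.004094 / 0.02497 = 0.1639 M.
Dilution factor = 500.0/17.14 = 29.17, so [stock] = 0.1639 x 29.17 = 4.78 M.

4.78 M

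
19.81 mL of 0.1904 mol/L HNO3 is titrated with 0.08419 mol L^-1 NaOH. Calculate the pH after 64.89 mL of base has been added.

12.30

n(acid) = 0.1904 x 0.01981 = 0.003772 mol; n(NaOH) added = 0.08419 x 0.06489 = 0.005463 mol.
Base is in excess by 0.005463 - 0.003772 = 0.001691 mol in a total volume of 0.08470 L.
[OH^-] = 0.001691/0.08470 = 0.01997 M, so pOH = 1.70 and pH = 14.00 - 1.70 = 12.30.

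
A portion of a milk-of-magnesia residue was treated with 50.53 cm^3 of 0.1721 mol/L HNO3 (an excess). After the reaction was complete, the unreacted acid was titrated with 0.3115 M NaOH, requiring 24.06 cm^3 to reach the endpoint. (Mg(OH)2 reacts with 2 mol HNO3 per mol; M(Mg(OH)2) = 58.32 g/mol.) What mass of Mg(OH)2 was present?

0.0350 g

Total n(HNO3) added = 0.1721 x 0.05053 = 0.008696 mol.
n(NaOH) used = 0.3115 x 0.02406 = 0.007495 mol, which equals the excess n(HNO3).
So n(HNO3) consumed by the sample = 0.008696 - 0.007495 = 0.001202 mol.
n(Mg(OH)2) = 0.001202 / 2 = 0.0006008 mol.
mass = 0.0006008 mol x 58.32 g/mol = 0.0350 g.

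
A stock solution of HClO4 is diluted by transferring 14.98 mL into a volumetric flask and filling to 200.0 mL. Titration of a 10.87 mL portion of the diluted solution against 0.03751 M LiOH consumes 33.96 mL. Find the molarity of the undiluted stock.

1.56 M

n(LiOH) = 0.03751 x 0.03396 = 0.001274 mol.
n(HClO4) in the aliquot = 0.001274 mol.
[diluted HClO4] = 0.001274 / 0.01087 = 0.1172 M.
Dilution factor = 200.0/14.98 = 13.35, so [stock] = 0.1172 x 13.35 = 1.56 M.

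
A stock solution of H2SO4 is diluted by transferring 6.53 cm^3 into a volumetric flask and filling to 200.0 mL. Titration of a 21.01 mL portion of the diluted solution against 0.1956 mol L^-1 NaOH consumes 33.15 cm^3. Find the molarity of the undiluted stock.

4.73 M

n(NaOH) = 0.1956 x 0.03315 = 0.006484 mol.
n(H2SO4) in the aliquot = 0.006484 x 1/2 = 0.003242 mol.
[diluted H2SO4] = 0.003242 / 0.02101 = 0.1543 M.
Dilution factor = 200.0/6.530 = 30.63, so [stock] = 0.1543 x 30.63 = 4.73 M.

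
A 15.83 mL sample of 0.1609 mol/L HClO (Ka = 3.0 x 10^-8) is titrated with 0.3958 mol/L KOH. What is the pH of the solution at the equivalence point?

10.29

n(HClO) = 0.1609 x 0.01583 = 0.002547 mol; V(KOH) at equivalence = 0.002547/0.3958 = 0.006435 L.
At equivalence all the acid is converted to ClO-; total volume = 0.01583 + 0.006435 = 0.02227 L, so [ClO-] = 0.002547/0.02227 = 0.1144 M.
Kb = Kw/Ka = 1.0e-14 / 3.0 x 10^-8 = 3.33e-7.
[OH^-] = sqrt(Kb x [ClO-]) = sqrt(3.33e-7 x 0.1144) = 0.000195 M.
pOH = 3.71, so pH = 14.00 - 3.71 = 10.29.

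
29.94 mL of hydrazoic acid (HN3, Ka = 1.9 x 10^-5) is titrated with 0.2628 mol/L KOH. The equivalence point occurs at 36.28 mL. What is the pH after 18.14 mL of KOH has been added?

4.72

18.14 mL is exactly half the equivalence volume (36.28/2), i.e. the half-equivalence point.
There, n(HA) = n(A^-), so pH = pKa = -log(1.9 x 10^-5) = 4.72.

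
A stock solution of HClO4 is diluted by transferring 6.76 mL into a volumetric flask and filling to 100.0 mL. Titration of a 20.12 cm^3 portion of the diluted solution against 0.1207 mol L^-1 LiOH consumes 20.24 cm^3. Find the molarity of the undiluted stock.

1.80 M

n(LiOH) = 0.1207 x 0.02024 = 0.002443 mol.
n(HClO4) in the aliquot = 0.002443 mol.
[diluted HClO4] = 0.002443 / 0.02012 = 0.1214 M.
Dilution factor = 100.0/6.760 = 14.79, so [stock] = 0.1214 x 14.79 = 1.80 M.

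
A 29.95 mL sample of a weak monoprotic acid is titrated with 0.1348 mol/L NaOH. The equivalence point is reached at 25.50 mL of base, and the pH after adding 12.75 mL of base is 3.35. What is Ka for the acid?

12.75 mL is half of the equivalence volume, so this is the half-equivalence point where [HA] = [A^-].
At half-equivalence pH = pKa, so pKa = 3.35.
Ka = 10^(-3.35) = 4.5 x 10^-4.

4.5 x 10^-4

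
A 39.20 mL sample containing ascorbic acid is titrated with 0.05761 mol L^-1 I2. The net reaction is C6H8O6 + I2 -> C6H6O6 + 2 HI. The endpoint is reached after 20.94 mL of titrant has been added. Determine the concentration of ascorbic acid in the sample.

0.0308 M

n(I2) = 0.05761 x 0.02094 = 0.001206 mol.
From the balanced equation, 1 mol I2 reacts with 1 mol ascorbic acid, so n(ascorbic acid) = 0.001206 x 1/1 = 0.001206 mol.
[ascorbic acid] = 0.001206 / 0.03920 L = 0.0308 M.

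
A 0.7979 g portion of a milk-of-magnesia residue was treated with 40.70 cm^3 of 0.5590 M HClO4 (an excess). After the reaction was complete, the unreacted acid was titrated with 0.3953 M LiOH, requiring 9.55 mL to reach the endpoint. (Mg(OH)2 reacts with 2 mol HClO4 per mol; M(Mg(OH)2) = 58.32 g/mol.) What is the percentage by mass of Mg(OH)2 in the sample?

69.4%

Total n(HClO4) added = 0.5590 x 0.04070 = 0.02275 mol.
n(LiOH) used = 0.3953 x 0.009550 = 0.003775 mol, which equals the excess n(HClO4).
So n(HClO4) consumed by the sample = 0.02275 - 0.003775 = 0.01898 mol.
n(Mg(OH)2) = 0.01898 / 2 = 0.009488 mol.
mass Mg(OH)2 = 0.009488 x 58.32 = 0.5533 g, so %Mg(OH)2 = 0.5533/0.7979 x 100 = 69.4%.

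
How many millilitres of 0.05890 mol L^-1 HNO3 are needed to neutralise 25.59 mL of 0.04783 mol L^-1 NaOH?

n(NaOH) = 0.04783 mol/L x 0.02559 L = 0.001224 mol.
At equivalence n(HNO3) = n(NaOH) = 0.001224 mol.
V(HNO3) = 0.001224 / 0.05890 = 0.02078 L = 20.8 mL.

20.8 mL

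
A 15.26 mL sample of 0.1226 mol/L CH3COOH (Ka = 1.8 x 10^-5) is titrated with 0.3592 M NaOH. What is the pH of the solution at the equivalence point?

n(CH3COOH) = 0.1226 x 0.01526 = 0.001871 mol; V(NaOH) at equivalence = 0.001871/0.3592 = 0.005208 L.
At equivalence all the acid is converted to CH3COO-; total volume = 0.01526 + 0.005208 = 0.02047 L, so [CH3COO-] = 0.001871/0.02047 = 0.09140 M.
Kb = Kw/Ka = 1.0e-14 / 1.8 x 10^-5 = 5.56e-10.
[OH^-] = sqrt(Kb x [CH3COO-]) = sqrt(5.56e-10 x 0.09140) = 7.13e-6 M.
pOH = 5.15, so pH = 14.00 - 5.15 = 8.85.

8.85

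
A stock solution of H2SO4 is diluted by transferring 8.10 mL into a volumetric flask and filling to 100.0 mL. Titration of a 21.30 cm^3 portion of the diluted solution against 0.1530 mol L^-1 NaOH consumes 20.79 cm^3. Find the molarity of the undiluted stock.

n(NaOH) = 0.1530 x 0.02079 = 0.003181 mol.
n(H2SO4) in the aliquot = 0.003181 x 1/2 = 0.001590 mol.
[diluted H2SO4] = 0.001590 / 0.02130 = 0.07467 M.
Dilution factor = 100.0/8.100 = 12.35, so [stock] = 0.07467 x 12.35 = 0.922 M.

0.922 M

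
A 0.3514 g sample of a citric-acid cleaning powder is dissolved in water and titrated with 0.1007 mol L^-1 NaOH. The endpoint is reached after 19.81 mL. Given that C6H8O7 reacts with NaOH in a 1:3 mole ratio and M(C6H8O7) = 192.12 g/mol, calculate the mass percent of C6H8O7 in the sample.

36.4%

n(NaOH) = 0.1007 x 0.01981 = 0.001995 mol.
n(C6H8O7) = 0.001995 / 3 = 0.0006650 mol.
mass of C6H8O7 = 0.0006650 x 192.12 = 0.1278 g.
% purity = 0.1278 / 0.3514 x 100 = 36.4%.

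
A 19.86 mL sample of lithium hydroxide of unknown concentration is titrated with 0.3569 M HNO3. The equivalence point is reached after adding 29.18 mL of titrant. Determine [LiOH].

0.524 M

n(HNO3) delivered = 0.3569 x 0.02918 = 0.01041 mol.
For a 1:1 reaction, n(LiOH) = 0.01041 mol.
[LiOH] = 0.01041 mol / 0.01986 L = 0.524 M.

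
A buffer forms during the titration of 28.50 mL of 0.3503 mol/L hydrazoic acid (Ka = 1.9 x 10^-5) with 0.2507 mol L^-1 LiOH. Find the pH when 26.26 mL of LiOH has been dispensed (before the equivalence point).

5.01

Initial n(HN3) = 0.3503 x 0.02850 = 0.009984 mol.
n(LiOH) added = 0.2507 x 0.02626 = 0.006583 mol, converting that many moles of HN3 to N3-.
Remaining n(HN3) = 0.003400 mol; n(N3-) = 0.006583 mol.
By Henderson-Hasselbalch, pH = pKa + log([A^-]/[HA]) = 4.72 + log(0.006583/0.003400) = 4.72 + (+0.29) = 5.01.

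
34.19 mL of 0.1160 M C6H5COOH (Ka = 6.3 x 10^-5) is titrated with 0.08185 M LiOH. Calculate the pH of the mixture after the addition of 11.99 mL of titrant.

3.72

Initial n(C6H5COOH) = 0.1160 x 0.03419 = 0.003966 mol.
n(LiOH) added = 0.08185 x 0.01199 = 0.0009814 mol, converting that many moles of C6H5COOH to C6H5COO-.
Remaining n(C6H5COOH) = 0.002985 mol; n(C6H5COO-) = 0.0009814 mol.
By Henderson-Hasselbalch, pH = pKa + log([A^-]/[HA]) = 4.20 + log(0.0009814/0.002985) = 4.20 + (-0.48) = 3.72.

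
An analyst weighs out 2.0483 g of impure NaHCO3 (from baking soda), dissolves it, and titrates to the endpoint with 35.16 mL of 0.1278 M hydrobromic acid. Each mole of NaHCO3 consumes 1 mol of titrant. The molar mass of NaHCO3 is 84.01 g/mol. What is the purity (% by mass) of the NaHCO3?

18.4%

n(HBr) = 0.1278 x 0.03516 = 0.004493 mol.
n(NaHCO3) = 0.004493 / 1 = 0.004493 mol.
mass of NaHCO3 = 0.004493 x 84.01 = 0.3775 g.
% purity = 0.3775 / 2.0483 x 100 = 18.4%.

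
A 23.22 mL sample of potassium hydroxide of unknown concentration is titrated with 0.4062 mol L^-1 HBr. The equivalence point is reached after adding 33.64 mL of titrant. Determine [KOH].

n(HBr) delivered = 0.4062 x 0.03364 = 0.01366 mol.
For a 1:1 reaction, n(KOH) = 0.01366 mol.
[KOH] = 0.01366 mol / 0.02322 L = 0.588 M.

0.588 M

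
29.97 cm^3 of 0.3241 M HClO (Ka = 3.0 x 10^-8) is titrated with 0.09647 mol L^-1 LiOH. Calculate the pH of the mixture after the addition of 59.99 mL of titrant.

Initial n(HClO) = 0.3241 x 0.02997 = 0.009713 mol.
n(LiOH) added = 0.09647 x 0.05999 = 0.005787 mol, converting that many moles of HClO to ClO-.
Remaining n(HClO) = 0.003926 mol; n(ClO-) = 0.005787 mol.
By Henderson-Hasselbalch, pH = pKa + log([A^-]/[HA]) = 7.52 + log(0.005787/0.003926) = 7.52 + (+0.17) = 7.69.

7.69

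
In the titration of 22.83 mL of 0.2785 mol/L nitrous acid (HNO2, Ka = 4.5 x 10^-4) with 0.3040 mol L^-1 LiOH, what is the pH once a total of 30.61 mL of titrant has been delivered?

12.74

n(acid) = 0.2785 x 0.02283 = 0.006358 mol; n(LiOH) added = 0.3040 x 0.03061 = 0.009305 mol.
Base is in excess by 0.009305 - 0.006358 = 0.002947 mol in a total volume of 0.05344 L.
[OH^-] = 0.002947/0.05344 = 0.05515 M, so pOH = 1.26 and pH = 14.00 - 1.26 = 12.74.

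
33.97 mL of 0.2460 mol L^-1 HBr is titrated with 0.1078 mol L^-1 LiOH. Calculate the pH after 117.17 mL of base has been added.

12.45

n(acid) = 0.2460 x 0.03397 = 0.008357 mol; n(LiOH) added = 0.1078 x 0.1172 = 0.01263 mol.
Base is in excess by 0.01263 - 0.008357 = 0.004274 mol in a total volume of 0.1511 L.
[OH^-] = 0.004274/0.1511 = 0.02828 M, so pOH = 1.55 and pH = 14.00 - 1.55 = 12.45.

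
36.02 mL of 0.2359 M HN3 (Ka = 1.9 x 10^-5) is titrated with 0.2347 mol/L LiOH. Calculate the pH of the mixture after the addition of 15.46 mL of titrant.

Initial n(HN3) = 0.2359 x 0.03602 = 0.008497 mol.
n(LiOH) added = 0.2347 x 0.01546 = 0.003628 mol, converting that many moles of HN3 to N3-.
Remaining n(HN3) = 0.004869 mol; n(N3-) = 0.003628 mol.
By Henderson-Hasselbalch, pH = pKa + log([A^-]/[HA]) = 4.72 + log(0.003628/0.004869) = 4.72 + (-0.13) = 4.59.

4.59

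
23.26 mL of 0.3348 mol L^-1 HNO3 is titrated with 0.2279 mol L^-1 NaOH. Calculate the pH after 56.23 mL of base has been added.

n(acid) = 0.3348 x 0.02326 = 0.007787 mol; n(NaOH) added = 0.2279 x 0.05623 = 0.01281 mol.
Base is in excess by 0.01281 - 0.007787 = 0.005027 mol in a total volume of 0.07949 L.
[OH^-] = 0.005027/0.07949 = 0.06325 M, so pOH = 1.20 and pH = 14.00 - 1.20 = 12.80.

12.80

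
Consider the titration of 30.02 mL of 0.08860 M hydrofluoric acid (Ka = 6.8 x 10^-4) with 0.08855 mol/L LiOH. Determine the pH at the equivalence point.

n(HF) = 0.08860 x 0.03002 = 0.002660 mol; V(LiOH) at equivalence = 0.002660/0.08855 = 0.03004 L.
At equivalence all the acid is converted to F-; total volume = 0.03002 + 0.03004 = 0.06006 L, so [F-] = 0.002660/0.06006 = 0.04429 M.
Kb = Kw/Ka = 1.0e-14 / 6.8 x 10^-4 = 1.47e-11.
[OH^-] = sqrt(Kb x [F-]) = sqrt(1.47e-11 x 0.04429) = 8.07e-7 M.
pOH = 6.09, so pH = 14.00 - 6.09 = 7.91.

7.91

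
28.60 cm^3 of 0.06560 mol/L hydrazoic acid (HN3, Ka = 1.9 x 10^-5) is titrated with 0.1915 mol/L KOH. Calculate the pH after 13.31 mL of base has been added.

12.21

n(acid) = 0.06560 x 0.02860 = 0.001876 mol; n(KOH) added = 0.1915 x 0.01331 = 0.002549 mol.
Base is in excess by 0.002549 - 0.001876 = 0.0006727 mol in a total volume of 0.04191 L.
[OH^-] = 0.0006727/0.04191 = 0.01605 M, so pOH = 1.79 and pH = 14.00 - 1.79 = 12.21.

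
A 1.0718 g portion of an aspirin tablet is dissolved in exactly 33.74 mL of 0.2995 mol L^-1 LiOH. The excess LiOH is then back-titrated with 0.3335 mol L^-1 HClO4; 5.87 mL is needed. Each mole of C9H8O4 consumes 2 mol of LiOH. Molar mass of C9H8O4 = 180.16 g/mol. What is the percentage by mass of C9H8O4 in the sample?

68.5%

Total n(LiOH) added = 0.2995 x 0.03374 = 0.01011 mol.
n(HClO4) used = 0.3335 x 0.005870 = 0.001958 mol, which equals the excess n(LiOH).
So n(LiOH) consumed by the sample = 0.01011 - 0.001958 = 0.008147 mol.
n(C9H8O4) = 0.008147 / 2 = 0.004074 mol.
mass C9H8O4 = 0.004074 x 180.16 = 0.7339 g, so %C9H8O4 = 0.7339/1.0718 x 100 = 68.5%.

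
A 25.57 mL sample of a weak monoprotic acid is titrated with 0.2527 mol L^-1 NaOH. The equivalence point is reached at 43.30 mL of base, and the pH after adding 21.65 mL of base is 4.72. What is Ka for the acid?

21.65 mL is half of the equivalence volume, so this is the half-equivalence point where [HA] = [A^-].
At half-equivalence pH = pKa, so pKa = 4.72.
Ka = 10^(-4.72) = 1.9 x 10^-5.

1.9 x 10^-5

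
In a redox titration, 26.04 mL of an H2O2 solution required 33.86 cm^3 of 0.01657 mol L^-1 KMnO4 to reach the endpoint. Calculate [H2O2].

n(KMnO4) = 0.01657 x 0.03386 = 0.0005611 mol.
From the balanced equation, 2 mol KMnO4 reacts with 5 mol H2O2, so n(H2O2) = 0.0005611 x 5/2 = 0.001403 mol.
[H2O2] = 0.001403 / 0.02604 L = 0.0539 M.

0.0539 M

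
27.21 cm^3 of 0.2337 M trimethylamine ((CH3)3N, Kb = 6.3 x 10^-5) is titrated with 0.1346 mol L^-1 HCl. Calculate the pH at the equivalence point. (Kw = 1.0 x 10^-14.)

n((CH3)3N) = 0.2337 x 0.02721 = 0.006359 mol; V(HCl) at equivalence = 0.006359/0.1346 = 0.04724 L.
At equivalence the base is fully converted to (CH3)3NH+; total volume = 0.07445 L, so [(CH3)3NH+] = 0.006359/0.07445 = 0.08541 M.
Ka((CH3)3NH+) = Kw/Kb = 1.0e-14 / 6.3 x 10^-5 = 1.59e-10.
[H^+] = sqrt(Ka x [(CH3)3NH+]) = sqrt(1.59e-10 x 0.08541) = 3.68e-6 M.
pH = -log(3.68e-6) = 5.43.

5.43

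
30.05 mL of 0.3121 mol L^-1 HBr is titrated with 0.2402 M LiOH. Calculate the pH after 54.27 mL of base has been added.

n(acid) = 0.3121 x 0.03005 = 0.009379 mol; n(LiOH) added = 0.2402 x 0.05427 = 0.01304 mol.
Base is in excess by 0.01304 - 0.009379 = 0.003657 mol in a total volume of 0.08432 L.
[OH^-] = 0.003657/0.08432 = 0.04337 M, so pOH = 1.36 and pH = 14.00 - 1.36 = 12.64.

12.64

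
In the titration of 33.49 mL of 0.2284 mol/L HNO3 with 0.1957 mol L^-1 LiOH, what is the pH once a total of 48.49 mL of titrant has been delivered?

12.35

n(acid) = 0.2284 x 0.03349 = 0.007649 mol; n(LiOH) added = 0.1957 x 0.04849 = 0.009489 mol.
Base is in excess by 0.009489 - 0.007649 = 0.001840 mol in a total volume of 0.08198 L.
[OH^-] = 0.001840/0.08198 = 0.02245 M, so pOH = 1.65 and pH = 14.00 - 1.65 = 12.35.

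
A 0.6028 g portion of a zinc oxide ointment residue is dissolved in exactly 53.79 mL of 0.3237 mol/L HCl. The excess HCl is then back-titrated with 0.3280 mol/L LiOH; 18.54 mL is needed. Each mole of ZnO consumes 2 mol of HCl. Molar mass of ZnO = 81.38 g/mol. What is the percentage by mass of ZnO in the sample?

76.5%

Total n(HCl) added = 0.3237 x 0.05379 = 0.01741 mol.
n(LiOH) used = 0.3280 x 0.01854 = 0.006081 mol, which equals the excess n(HCl).
So n(HCl) consumed by the sample = 0.01741 - 0.006081 = 0.01133 mol.
n(ZnO) = 0.01133 / 2 = 0.005665 mol.
mass ZnO = 0.005665 x 81.38 = 0.4610 g, so %ZnO = 0.4610/0.6028 x 100 = 76.5%.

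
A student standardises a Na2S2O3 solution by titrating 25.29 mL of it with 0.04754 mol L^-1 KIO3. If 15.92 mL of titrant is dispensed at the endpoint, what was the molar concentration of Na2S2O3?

0.180 M

n(KIO3) = 0.04754 x 0.01592 = 0.0007568 mol.
From the balanced equation, 1 mol KIO3 reacts with 6 mol Na2S2O3, so n(Na2S2O3) = 0.0007568 x 6/1 = 0.004541 mol.
[Na2S2O3] = 0.004541 / 0.02529 L = 0.180 M.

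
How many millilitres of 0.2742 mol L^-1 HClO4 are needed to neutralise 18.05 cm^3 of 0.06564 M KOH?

4.32 mL

n(KOH) = 0.06564 mol/L x 0.01805 L = 0.001185 mol.
At equivalence n(HClO4) = n(KOH) = 0.001185 mol.
V(HClO4) = 0.001185 / 0.2742 = 0.004321 L = 4.32 mL.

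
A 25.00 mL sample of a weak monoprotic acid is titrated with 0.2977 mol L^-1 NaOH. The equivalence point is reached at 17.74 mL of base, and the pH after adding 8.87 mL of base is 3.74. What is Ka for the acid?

1.8 x 10^-4

8.87 mL is half of the equivalence volume, so this is the half-equivalence point where [HA] = [A^-].
At half-equivalence pH = pKa, so pKa = 3.74.
Ka = 10^(-3.74) = 1.8 x 10^-4.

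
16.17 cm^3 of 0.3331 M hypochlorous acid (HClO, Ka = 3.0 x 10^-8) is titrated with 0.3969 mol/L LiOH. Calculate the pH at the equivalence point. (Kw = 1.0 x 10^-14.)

n(HClO) = 0.3331 x 0.01617 = 0.005386 mol; V(LiOH) at equivalence = 0.005386/0.3969 = 0.01357 L.
At equivalence all the acid is converted to ClO-; total volume = 0.01617 + 0.01357 = 0.02974 L, so [ClO-] = 0.005386/0.02974 = 0.1811 M.
Kb = Kw/Ka = 1.0e-14 / 3.0 x 10^-8 = 3.33e-7.
[OH^-] = sqrt(Kb x [ClO-]) = sqrt(3.33e-7 x 0.1811) = 0.000246 M.
pOH = 3.61, so pH = 14.00 - 3.61 = 10.39.

10.39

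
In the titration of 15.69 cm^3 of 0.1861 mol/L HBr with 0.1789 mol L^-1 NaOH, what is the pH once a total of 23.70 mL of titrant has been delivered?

12.53

n(acid) = 0.1861 x 0.01569 = 0.002920 mol; n(NaOH) added = 0.1789 x 0.02370 = 0.004240 mol.
Base is in excess by 0.004240 - 0.002920 = 0.001320 mol in a total volume of 0.03939 L.
[OH^-] = 0.001320/0.03939 = 0.03351 M, so pOH = 1.47 and pH = 14.00 - 1.47 = 12.53.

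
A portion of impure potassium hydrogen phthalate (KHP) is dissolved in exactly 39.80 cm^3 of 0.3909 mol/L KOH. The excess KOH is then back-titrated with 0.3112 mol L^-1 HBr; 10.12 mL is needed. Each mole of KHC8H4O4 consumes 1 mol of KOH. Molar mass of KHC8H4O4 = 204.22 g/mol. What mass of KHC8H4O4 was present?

2.53 g

Total n(KOH) added = 0.3909 x 0.03980 = 0.01556 mol.
n(HBr) used = 0.3112 x 0.01012 = 0.003149 mol, which equals the excess n(KOH).
So n(KOH) consumed by the sample = 0.01556 - 0.003149 = 0.01241 mol.
n(KHC8H4O4) = 0.01241 / 1 = 0.01241 mol.
mass = 0.01241 mol x 204.22 g/mol = 2.53 g.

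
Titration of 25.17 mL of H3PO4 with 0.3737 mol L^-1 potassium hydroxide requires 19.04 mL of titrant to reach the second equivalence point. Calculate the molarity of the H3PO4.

0.141 M

n(KOH) = 0.3737 x 0.01904 = 0.007115 mol.
At the second equivalence point, 2 mol OH^- react per mol H3PO4, so n(H3PO4) = 0.007115 / 2 = 0.003558 mol.
[H3PO4] = 0.003558 / 0.02517 L = 0.141 M.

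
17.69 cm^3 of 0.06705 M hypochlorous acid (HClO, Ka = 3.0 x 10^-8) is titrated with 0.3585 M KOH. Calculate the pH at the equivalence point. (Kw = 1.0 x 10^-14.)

n(HClO) = 0.06705 x 0.01769 = 0.001186 mol; V(KOH) at equivalence = 0.001186/0.3585 = 0.003309 L.
At equivalence all the acid is converted to ClO-; total volume = 0.01769 + 0.003309 = 0.02100 L, so [ClO-] = 0.001186/0.02100 = 0.05649 M.
Kb = Kw/Ka = 1.0e-14 / 3.0 x 10^-8 = 3.33e-7.
[OH^-] = sqrt(Kb x [ClO-]) = sqrt(3.33e-7 x 0.05649) = 0.000137 M.
pOH = 3.86, so pH = 14.00 - 3.86 = 10.14.

10.14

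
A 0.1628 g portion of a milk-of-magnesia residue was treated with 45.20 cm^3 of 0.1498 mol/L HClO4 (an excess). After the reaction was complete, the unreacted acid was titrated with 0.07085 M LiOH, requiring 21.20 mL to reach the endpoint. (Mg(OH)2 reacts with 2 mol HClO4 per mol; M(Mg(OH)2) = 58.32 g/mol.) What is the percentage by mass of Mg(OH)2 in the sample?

94.4%

Total n(HClO4) added = 0.1498 x 0.04520 = 0.006771 mol.
n(LiOH) used = 0.07085 x 0.02120 = 0.001502 mol, which equals the excess n(HClO4).
So n(HClO4) consumed by the sample = 0.006771 - 0.001502 = 0.005269 mol.
n(Mg(OH)2) = 0.005269 / 2 = 0.002634 mol.
mass Mg(OH)2 = 0.002634 x 58.32 = 0.1536 g, so %Mg(OH)2 = 0.1536/0.1628 x 100 = 94.4%.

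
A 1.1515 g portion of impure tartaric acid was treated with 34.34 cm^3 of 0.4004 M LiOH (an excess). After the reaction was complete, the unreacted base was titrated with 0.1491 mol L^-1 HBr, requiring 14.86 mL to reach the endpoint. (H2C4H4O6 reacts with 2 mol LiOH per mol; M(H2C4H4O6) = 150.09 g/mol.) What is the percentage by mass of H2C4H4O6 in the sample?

Total n(LiOH) added = 0.4004 x 0.03434 = 0.01375 mol.
n(HBr) used = 0.1491 x 0.01486 = 0.002216 mol, which equals the excess n(LiOH).
So n(LiOH) consumed by the sample = 0.01375 - 0.002216 = 0.01153 mol.
n(H2C4H4O6) = 0.01153 / 2 = 0.005767 mol.
mass H2C4H4O6 = 0.005767 x 150.09 = 0.8656 g, so %H2C4H4O6 = 0.8656/1.1515 x 100 = 75.2%.

75.2%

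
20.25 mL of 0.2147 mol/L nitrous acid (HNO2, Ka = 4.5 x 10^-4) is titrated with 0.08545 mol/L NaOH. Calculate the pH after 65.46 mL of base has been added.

n(acid) = 0.2147 x 0.02025 = 0.004348 mol; n(NaOH) added = 0.08545 x 0.06546 = 0.005594 mol.
Base is in excess by 0.005594 - 0.004348 = 0.001246 mol in a total volume of 0.08571 L.
[OH^-] = 0.001246/0.08571 = 0.01454 M, so pOH = 1.84 and pH = 14.00 - 1.84 = 12.16.

12.16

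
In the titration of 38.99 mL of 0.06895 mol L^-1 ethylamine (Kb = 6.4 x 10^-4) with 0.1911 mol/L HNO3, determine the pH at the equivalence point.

6.05

n(C2H5NH2) = 0.06895 x 0.03899 = 0.002688 mol; V(HNO3) at equivalence = 0.002688/0.1911 = 0.01407 L.
At equivalence the base is fully converted to C2H5NH3+; total volume = 0.05306 L, so [C2H5NH3+] = 0.002688/0.05306 = 0.05067 M.
Ka(C2H5NH3+) = Kw/Kb = 1.0e-14 / 6.4 x 10^-4 = 1.56e-11.
[H^+] = sqrt(Ka x [C2H5NH3+]) = sqrt(1.56e-11 x 0.05067) = 8.90e-7 M.
pH = -log(8.90e-7) = 6.05.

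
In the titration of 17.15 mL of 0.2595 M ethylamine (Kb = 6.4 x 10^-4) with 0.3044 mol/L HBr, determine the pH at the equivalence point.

n(C2H5NH2) = 0.2595 x 0.01715 = 0.004450 mol; V(HBr) at equivalence = 0.004450/0.3044 = 0.01462 L.
At equivalence the base is fully converted to C2H5NH3+; total volume = 0.03177 L, so [C2H5NH3+] = 0.004450/0.03177 = 0.1401 M.
Ka(C2H5NH3+) = Kw/Kb = 1.0e-14 / 6.4 x 10^-4 = 1.56e-11.
[H^+] = sqrt(Ka x [C2H5NH3+]) = sqrt(1.56e-11 x 0.1401) = 1.48e-6 M.
pH = -log(1.48e-6) = 5.83.

5.83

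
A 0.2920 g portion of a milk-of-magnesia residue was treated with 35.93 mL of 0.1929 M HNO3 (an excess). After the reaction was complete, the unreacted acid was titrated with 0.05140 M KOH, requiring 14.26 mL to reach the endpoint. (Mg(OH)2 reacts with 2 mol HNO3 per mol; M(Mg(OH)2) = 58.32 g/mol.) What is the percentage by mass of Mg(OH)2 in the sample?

Total n(HNO3) added = 0.1929 x 0.03593 = 0.006931 mol.
n(KOH) used = 0.05140 x 0.01426 = 0.0007330 mol, which equals the excess n(HNO3).
So n(HNO3) consumed by the sample = 0.006931 - 0.0007330 = 0.006198 mol.
n(Mg(OH)2) = 0.006198 / 2 = 0.003099 mol.
mass Mg(OH)2 = 0.003099 x 58.32 = 0.1807 g, so %Mg(OH)2 = 0.1807/0.2920 x 100 = 61.9%.

61.9%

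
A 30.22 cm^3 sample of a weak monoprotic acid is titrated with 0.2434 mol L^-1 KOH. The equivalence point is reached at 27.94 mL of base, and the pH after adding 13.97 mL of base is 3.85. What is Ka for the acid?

1.4 x 10^-4

13.97 mL is half of the equivalence volume, so this is the half-equivalence point where [HA] = [A^-].
At half-equivalence pH = pKa, so pKa = 3.85.
Ka = 10^(-3.85) = 1.4 x 10^-4.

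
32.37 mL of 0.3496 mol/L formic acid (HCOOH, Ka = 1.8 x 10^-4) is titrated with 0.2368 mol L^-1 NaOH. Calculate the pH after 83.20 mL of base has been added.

n(acid) = 0.3496 x 0.03237 = 0.01132 mol; n(NaOH) added = 0.2368 x 0.08320 = 0.01970 mol.
Base is in excess by 0.01970 - 0.01132 = 0.008385 mol in a total volume of 0.1156 L.
[OH^-] = 0.008385/0.1156 = 0.07256 M, so pOH = 1.14 and pH = 14.00 - 1.14 = 12.86.

12.86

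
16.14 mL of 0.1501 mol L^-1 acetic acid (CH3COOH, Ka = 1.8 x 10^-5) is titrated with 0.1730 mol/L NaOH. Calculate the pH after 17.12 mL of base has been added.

12.21

n(acid) = 0.1501 x 0.01614 = 0.002423 mol; n(NaOH) added = 0.1730 x 0.01712 = 0.002962 mol.
Base is in excess by 0.002962 - 0.002423 = 0.0005391 mol in a total volume of 0.03326 L.
[OH^-] = 0.0005391/0.03326 = 0.01621 M, so pOH = 1.79 and pH = 14.00 - 1.79 = 12.21.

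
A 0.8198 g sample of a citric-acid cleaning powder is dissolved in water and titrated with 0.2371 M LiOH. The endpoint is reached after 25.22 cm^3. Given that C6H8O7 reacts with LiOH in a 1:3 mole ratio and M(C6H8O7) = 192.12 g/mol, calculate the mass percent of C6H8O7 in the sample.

n(LiOH) = 0.2371 x 0.02522 = 0.005980 mol.
n(C6H8O7) = 0.005980 / 3 = 0.001993 mol.
mass of C6H8O7 = 0.001993 x 192.12 = 0.3829 g.
% purity = 0.3829 / 0.8198 x 100 = 46.7%.

46.7%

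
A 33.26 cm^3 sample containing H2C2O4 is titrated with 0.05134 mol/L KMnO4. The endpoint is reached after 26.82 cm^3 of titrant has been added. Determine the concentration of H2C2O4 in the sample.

n(KMnO4) = 0.05134 x 0.02682 = 0.001377 mol.
From the balanced equation, 2 mol KMnO4 reacts with 5 mol H2C2O4, so n(H2C2O4) = 0.001377 x 5/2 = 0.003442 mol.
[H2C2O4] = 0.003442 / 0.03326 L = 0.103 M.

0.103 M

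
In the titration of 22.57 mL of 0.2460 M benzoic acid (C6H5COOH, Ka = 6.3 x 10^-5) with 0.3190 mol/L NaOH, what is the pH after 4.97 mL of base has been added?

3.80

Initial n(C6H5COOH) = 0.2460 x 0.02257 = 0.005552 mol.
n(NaOH) added = 0.3190 x 0.004970 = 0.001585 mol, converting that many moles of C6H5COOH to C6H5COO-.
Remaining n(C6H5COOH) = 0.003967 mol; n(C6H5COO-) = 0.001585 mol.
By Henderson-Hasselbalch, pH = pKa + log([A^-]/[HA]) = 4.20 + log(0.001585/0.003967) = 4.20 + (-0.40) = 3.80.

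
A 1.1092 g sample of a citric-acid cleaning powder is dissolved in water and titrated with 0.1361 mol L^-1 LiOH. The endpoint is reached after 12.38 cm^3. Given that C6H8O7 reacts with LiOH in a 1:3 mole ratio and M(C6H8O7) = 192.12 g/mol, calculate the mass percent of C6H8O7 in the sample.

9.73%

n(LiOH) = 0.1361 x 0.01238 = 0.001685 mol.
n(C6H8O7) = 0.001685 / 3 = 0.0005616 mol.
mass of C6H8O7 = 0.0005616 x 192.12 = 0.1079 g.
% purity = 0.1079 / 1.1092 x 100 = 9.73%.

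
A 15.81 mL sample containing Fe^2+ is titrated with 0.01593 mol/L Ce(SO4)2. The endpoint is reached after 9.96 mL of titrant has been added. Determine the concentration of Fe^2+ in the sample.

n(Ce(SO4)2) = 0.01593 x 0.009960 = 0.0001587 mol.
From the balanced equation, 1 mol Ce(SO4)2 reacts with 1 mol Fe^2+, so n(Fe^2+) = 0.0001587 x 1/1 = 0.0001587 mol.
[Fe^2+] = 0.0001587 / 0.01581 L = 0.0100 M.

0.0100 M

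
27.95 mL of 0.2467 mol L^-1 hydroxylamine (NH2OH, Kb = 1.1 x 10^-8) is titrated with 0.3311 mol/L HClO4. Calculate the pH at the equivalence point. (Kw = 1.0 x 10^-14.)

n(NH2OH) = 0.2467 x 0.02795 = 0.006895 mol; V(HClO4) at equivalence = 0.006895/0.3311 = 0.02083 L.
At equivalence the base is fully converted to NH3OH+; total volume = 0.04878 L, so [NH3OH+] = 0.006895/0.04878 = 0.1414 M.
Ka(NH3OH+) = Kw/Kb = 1.0e-14 / 1.1 x 10^-8 = 9.09e-7.
[H^+] = sqrt(Ka x [NH3OH+]) = sqrt(9.09e-7 x 0.1414) = 0.000358 M.
pH = -log(0.000358) = 3.45.

3.45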